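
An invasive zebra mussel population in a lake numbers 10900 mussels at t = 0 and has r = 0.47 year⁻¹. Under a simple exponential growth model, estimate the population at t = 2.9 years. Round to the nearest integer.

42596 mussels

N(t) = N₀·e^(rt) = 10900 × e^(0.47×2.9) = 10900 × e^1.363.
e^1.363 ≈ 3.9079, so N ≈ 10900 × 3.9079 = 42596.1.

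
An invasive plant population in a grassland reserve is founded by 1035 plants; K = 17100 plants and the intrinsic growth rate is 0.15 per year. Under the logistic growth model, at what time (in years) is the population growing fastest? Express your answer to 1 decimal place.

18.3 years

Logistic growth is fastest at N = K/2 = 8550.
A = (K − N₀)/N₀ = 15.522. Set K/(1 + A·e^(−rt)) = K/2 → A·e^(−rt) = 1.
e^(−0.15t) = 1/15.522 = 0.0644258, so t = ln(15.522)/0.15 = 2.7422/0.15 = 18.282.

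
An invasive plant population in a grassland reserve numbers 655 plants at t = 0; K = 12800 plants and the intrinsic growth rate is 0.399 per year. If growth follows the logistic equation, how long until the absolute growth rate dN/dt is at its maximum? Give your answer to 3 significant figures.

7.32 years

Logistic growth is fastest at N = K/2 = 6400.
A = (K − N₀)/N₀ = 18.542. Set K/(1 + A·e^(−rt)) = K/2 → A·e^(−rt) = 1.
e^(−0.399t) = 1/18.542 = 0.0539317, so t = ln(18.542)/0.399 = 2.92/0.399 = 7.3184.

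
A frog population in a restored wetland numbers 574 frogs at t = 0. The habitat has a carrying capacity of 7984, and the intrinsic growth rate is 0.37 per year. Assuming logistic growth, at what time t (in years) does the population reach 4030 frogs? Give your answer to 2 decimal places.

A = (K − N₀)/N₀ = (7984 − 574)/574 = 12.909.
Solve 7984/(1 + 12.909·e^(−0.37t)) = 4030: 1 + 12.909·e^(−0.37t) = 1.9811, so e^(−0.37t) = 0.076002.
−0.37·t = ln(0.076002) = -2.577, so t = 2.577/0.37 = 6.9649.

6.96 years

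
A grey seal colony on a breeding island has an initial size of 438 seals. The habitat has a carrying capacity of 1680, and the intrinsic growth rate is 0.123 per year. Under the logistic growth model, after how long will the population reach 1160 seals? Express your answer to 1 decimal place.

A = (K − N₀)/N₀ = (1680 − 438)/438 = 2.8356.
Solve 1680/(1 + 2.8356·e^(−0.123t)) = 1160: 1 + 2.8356·e^(−0.123t) = 1.4483, so e^(−0.123t) = 0.158088.
−0.123·t = ln(0.158088) = -1.8446, so t = 1.8446/0.123 = 14.997.

15.0 years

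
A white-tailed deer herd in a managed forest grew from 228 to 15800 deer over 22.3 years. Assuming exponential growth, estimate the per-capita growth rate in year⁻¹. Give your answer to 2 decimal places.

0.19 per year

From N(t) = N₀·e^(rt): e^(r·22.3) = 15800/228 = 69.298.
r·22.3 = ln(69.298) = 4.2384, so r = 4.2384/22.3 = 0.19006.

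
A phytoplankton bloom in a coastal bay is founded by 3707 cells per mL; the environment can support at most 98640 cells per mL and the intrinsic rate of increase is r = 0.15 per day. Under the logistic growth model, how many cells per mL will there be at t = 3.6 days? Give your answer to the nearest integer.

6195 cells per mL

A = (K − N₀)/N₀ = (98640 − 3707)/3707 = 25.609.
N(t) = K/(1 + A·e^(−rt)) = 98640/(1 + 25.609×e^(−0.15×3.6)).
e^(−0.54) = 0.58275; denominator = 1 + 25.609×0.58275 = 15.924.
N = 98640/15.924 = 6194.55.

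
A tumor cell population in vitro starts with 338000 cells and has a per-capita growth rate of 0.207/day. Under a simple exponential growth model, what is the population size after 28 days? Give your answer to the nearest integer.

N(t) = N₀·e^(rt) = 338000 × e^(0.207×28) = 338000 × e^5.796.
e^5.796 ≈ 328.98, so N ≈ 338000 × 328.98 = 1.111956×10^8.

111195578 cells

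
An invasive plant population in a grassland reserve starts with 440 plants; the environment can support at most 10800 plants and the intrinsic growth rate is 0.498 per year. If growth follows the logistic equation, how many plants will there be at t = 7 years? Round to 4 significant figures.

A = (K − N₀)/N₀ = (10800 − 440)/440 = 23.545.
N(t) = K/(1 + A·e^(−rt)) = 10800/(1 + 23.545×e^(−0.498×7)).
e^(−3.486) = 0.030623; denominator = 1 + 23.545×0.030623 = 1.721.
N = 10800/1.721 = 6275.29.

6275 plants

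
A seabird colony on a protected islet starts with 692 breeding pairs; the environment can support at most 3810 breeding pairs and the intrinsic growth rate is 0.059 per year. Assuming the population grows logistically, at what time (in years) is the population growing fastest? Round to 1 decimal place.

25.5 years

Logistic growth is fastest at N = K/2 = 1905.
A = (K − N₀)/N₀ = 4.5058. Set K/(1 + A·e^(−rt)) = K/2 → A·e^(−rt) = 1.
e^(−0.059t) = 1/4.5058 = 0.221937, so t = ln(4.5058)/0.059 = 1.5054/0.059 = 25.515.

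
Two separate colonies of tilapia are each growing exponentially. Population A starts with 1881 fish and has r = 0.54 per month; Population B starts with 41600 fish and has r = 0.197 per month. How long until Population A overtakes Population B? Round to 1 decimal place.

9.0 months

Set 1881·e^(0.54t) = 41600·e^(0.197t).
e^((0.54 − 0.197)t) = 41600/1881 → e^(0.343·t) = 22.116.
0.343·t = ln(22.116) = 3.0963, so t = 3.0963/0.343 = 9.0271.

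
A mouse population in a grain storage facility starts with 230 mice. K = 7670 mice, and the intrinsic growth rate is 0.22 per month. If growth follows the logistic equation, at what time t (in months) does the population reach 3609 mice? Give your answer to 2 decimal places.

A = (K − N₀)/N₀ = (7670 − 230)/230 = 32.348.
Solve 7670/(1 + 32.348·e^(−0.22t)) = 3609: 1 + 32.348·e^(−0.22t) = 2.1252, so e^(−0.22t) = 0.0347857.
−0.22·t = ln(0.0347857) = -3.3585, so t = 3.3585/0.22 = 15.266.

15.27 months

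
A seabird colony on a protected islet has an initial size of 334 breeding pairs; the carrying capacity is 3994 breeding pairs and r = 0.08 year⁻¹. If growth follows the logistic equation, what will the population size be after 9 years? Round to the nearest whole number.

631 breeding pairs

A = (K − N₀)/N₀ = (3994 − 334)/334 = 10.958.
N(t) = K/(1 + A·e^(−rt)) = 3994/(1 + 10.958×e^(−0.08×9)).
e^(−0.72) = 0.48675; denominator = 1 + 10.958×0.48675 = 6.3339.
N = 3994/6.3339 = 630.578.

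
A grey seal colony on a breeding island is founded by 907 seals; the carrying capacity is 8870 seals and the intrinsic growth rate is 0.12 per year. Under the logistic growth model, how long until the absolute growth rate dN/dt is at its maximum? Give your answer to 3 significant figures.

Logistic growth is fastest at N = K/2 = 4435.
A = (K − N₀)/N₀ = 8.7795. Set K/(1 + A·e^(−rt)) = K/2 → A·e^(−rt) = 1.
e^(−0.12t) = 1/8.7795 = 0.113902, so t = ln(8.7795)/0.12 = 2.1724/0.12 = 18.103.

18.1 years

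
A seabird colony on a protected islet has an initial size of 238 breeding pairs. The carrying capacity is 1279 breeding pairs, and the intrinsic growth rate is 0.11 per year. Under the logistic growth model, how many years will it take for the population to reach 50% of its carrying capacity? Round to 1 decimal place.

13.4 years

A = (K − N₀)/N₀ = (1279 − 238)/238 = 4.3739.
Solve 1279/(1 + 4.3739·e^(−0.11t)) = 639.5: 1 + 4.3739·e^(−0.11t) = 2, so e^(−0.11t) = 0.228626.
−0.11·t = ln(0.228626) = -1.4757, so t = 1.4757/0.11 = 13.415.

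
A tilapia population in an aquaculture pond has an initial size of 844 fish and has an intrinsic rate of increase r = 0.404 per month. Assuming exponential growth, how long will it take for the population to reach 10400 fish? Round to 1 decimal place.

6.2 months

Set N₀·e^(rt) = 10400: e^(0.404·t) = 10400/844 = 12.322.
0.404·t = ln(12.322) = 2.5114, so t = 2.5114/0.404 = 6.2164.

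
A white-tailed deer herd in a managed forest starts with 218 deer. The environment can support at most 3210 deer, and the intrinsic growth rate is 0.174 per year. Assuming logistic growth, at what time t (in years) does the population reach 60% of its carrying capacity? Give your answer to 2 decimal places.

A = (K − N₀)/N₀ = (3210 − 218)/218 = 13.725.
Solve 3210/(1 + 13.725·e^(−0.174t)) = 1926: 1 + 13.725·e^(−0.174t) = 1.6667, so e^(−0.174t) = 0.048574.
−0.174·t = ln(0.048574) = -3.0247, so t = 3.0247/0.174 = 17.383.

17.38 years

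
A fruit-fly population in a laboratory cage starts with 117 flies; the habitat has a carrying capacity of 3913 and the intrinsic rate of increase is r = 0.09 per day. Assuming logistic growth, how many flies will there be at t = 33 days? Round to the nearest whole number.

A = (K − N₀)/N₀ = (3913 − 117)/117 = 32.444.
N(t) = K/(1 + A·e^(−rt)) = 3913/(1 + 32.444×e^(−0.09×33)).
e^(−2.97) = 0.051303; denominator = 1 + 32.444×0.051303 = 2.6645.
N = 3913/2.6645 = 1468.56.

1469 flies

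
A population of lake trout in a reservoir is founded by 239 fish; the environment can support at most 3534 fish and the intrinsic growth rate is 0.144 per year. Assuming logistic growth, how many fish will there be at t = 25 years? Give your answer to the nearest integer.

A = (K − N₀)/N₀ = (3534 − 239)/239 = 13.787.
N(t) = K/(1 + A·e^(−rt)) = 3534/(1 + 13.787×e^(−0.144×25)).
e^(−3.6) = 0.027324; denominator = 1 + 13.787×0.027324 = 1.3767.
N = 3534/1.3767 = 2567.01.

2567 fish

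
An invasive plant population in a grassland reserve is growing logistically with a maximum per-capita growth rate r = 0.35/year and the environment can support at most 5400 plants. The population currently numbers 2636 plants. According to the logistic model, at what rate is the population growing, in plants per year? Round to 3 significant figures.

dN/dt = rN(1 − N/K) = 0.35 × 2636 × (1 − 2636/5400).
1 − 2636/5400 = 0.51185; dN/dt = 0.35 × 2636 × 0.51185 = 472.23.

472 plants per year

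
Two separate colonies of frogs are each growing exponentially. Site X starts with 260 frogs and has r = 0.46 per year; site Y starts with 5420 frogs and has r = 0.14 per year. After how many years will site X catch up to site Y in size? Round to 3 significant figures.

Set 260·e^(0.46t) = 5420·e^(0.14t).
e^((0.46 − 0.14)t) = 5420/260 → e^(0.32·t) = 20.846.
0.32·t = ln(20.846) = 3.0372, so t = 3.0372/0.32 = 9.4912.

9.49 years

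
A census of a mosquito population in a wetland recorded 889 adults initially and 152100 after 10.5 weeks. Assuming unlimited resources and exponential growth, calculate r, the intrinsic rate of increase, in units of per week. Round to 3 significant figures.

0.490 per week

From N(t) = N₀·e^(rt): e^(r·10.5) = 152100/889 = 171.09.
r·10.5 = ln(171.09) = 5.1422, so r = 5.1422/10.5 = 0.48973.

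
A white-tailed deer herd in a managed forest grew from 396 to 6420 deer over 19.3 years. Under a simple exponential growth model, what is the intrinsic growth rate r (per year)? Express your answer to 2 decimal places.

0.14 per year

From N(t) = N₀·e^(rt): e^(r·19.3) = 6420/396 = 16.212.
r·19.3 = ln(16.212) = 2.7858, so r = 2.7858/19.3 = 0.14434.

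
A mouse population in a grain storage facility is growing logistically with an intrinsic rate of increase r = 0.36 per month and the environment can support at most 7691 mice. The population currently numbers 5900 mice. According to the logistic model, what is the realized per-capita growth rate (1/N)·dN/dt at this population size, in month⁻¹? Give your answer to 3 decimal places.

(1/N)·dN/dt = r(1 − N/K) = 0.36 × (1 − 5900/7691).
= 0.36 × 0.23287 = 0.083833.

0.084 per month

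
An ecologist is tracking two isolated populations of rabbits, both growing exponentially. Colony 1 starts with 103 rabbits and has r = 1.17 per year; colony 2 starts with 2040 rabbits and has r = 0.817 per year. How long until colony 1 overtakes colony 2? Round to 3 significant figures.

Set 103·e^(1.17t) = 2040·e^(0.817t).
e^((1.17 − 0.817)t) = 2040/103 → e^(0.353·t) = 19.806.
0.353·t = ln(19.806) = 2.986, so t = 2.986/0.353 = 8.4589.

8.46 years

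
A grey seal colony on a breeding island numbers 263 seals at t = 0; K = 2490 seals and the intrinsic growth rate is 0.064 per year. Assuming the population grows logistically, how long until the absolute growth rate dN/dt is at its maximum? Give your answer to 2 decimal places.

33.38 years

Logistic growth is fastest at N = K/2 = 1245.
A = (K − N₀)/N₀ = 8.4677. Set K/(1 + A·e^(−rt)) = K/2 → A·e^(−rt) = 1.
e^(−0.064t) = 1/8.4677 = 0.118096, so t = ln(8.4677)/0.064 = 2.1363/0.064 = 33.379.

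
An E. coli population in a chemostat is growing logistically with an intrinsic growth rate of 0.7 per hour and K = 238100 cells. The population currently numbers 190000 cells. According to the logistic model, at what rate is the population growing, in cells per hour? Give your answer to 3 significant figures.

dN/dt = rN(1 − N/K) = 0.7 × 190000 × (1 − 190000/238100).
1 − 190000/238100 = 0.20202; dN/dt = 0.7 × 190000 × 0.20202 = 26868.

26900 cells per hour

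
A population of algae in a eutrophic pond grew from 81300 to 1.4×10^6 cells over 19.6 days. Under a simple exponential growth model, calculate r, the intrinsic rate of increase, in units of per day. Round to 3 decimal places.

From N(t) = N₀·e^(rt): e^(r·19.6) = 1.4×10^6/81300 = 17.22.
r·19.6 = ln(17.22) = 2.8461, so r = 2.8461/19.6 = 0.14521.

0.145 per day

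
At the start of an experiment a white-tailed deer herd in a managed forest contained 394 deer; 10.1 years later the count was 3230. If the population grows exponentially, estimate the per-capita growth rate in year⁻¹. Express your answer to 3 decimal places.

0.208 per year

From N(t) = N₀·e^(rt): e^(r·10.1) = 3230/394 = 8.198.
r·10.1 = ln(8.198) = 2.1039, so r = 2.1039/10.1 = 0.20831.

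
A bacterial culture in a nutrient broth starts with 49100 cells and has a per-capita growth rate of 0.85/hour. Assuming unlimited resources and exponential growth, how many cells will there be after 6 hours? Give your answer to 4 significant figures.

8053000 cells

N(t) = N₀·e^(rt) = 49100 × e^(0.85×6) = 49100 × e^5.1.
e^5.1 ≈ 164.02, so N ≈ 49100 × 164.02 = 8.053476×10^6.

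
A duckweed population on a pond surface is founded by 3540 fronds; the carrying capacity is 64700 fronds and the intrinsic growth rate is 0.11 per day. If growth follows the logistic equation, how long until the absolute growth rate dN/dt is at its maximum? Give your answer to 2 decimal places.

Logistic growth is fastest at N = K/2 = 32350.
A = (K − N₀)/N₀ = 17.277. Set K/(1 + A·e^(−rt)) = K/2 → A·e^(−rt) = 1.
e^(−0.11t) = 1/17.277 = 0.057881, so t = ln(17.277)/0.11 = 2.8494/0.11 = 25.903.

25.90 days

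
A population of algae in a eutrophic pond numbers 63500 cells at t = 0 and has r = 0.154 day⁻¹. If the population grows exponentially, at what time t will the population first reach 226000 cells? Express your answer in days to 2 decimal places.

8.24 days

Set N₀·e^(rt) = 226000: e^(0.154·t) = 226000/63500 = 3.5591.
0.154·t = ln(3.5591) = 1.2695, so t = 1.2695/0.154 = 8.2435.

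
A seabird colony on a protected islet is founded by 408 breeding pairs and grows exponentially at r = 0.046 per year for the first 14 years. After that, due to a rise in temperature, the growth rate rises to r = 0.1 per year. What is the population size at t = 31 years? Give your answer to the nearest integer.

Phase 1: N(14) = 408·e^(0.046×14) = 408·e^0.644 = 776.865.
Phase 2 runs for 31 − 14 = 17 years at r = 0.1.
N(31) = 776.865·e^(0.1×17) = 776.865·e^1.7 = 4252.52.

4253 breeding pairs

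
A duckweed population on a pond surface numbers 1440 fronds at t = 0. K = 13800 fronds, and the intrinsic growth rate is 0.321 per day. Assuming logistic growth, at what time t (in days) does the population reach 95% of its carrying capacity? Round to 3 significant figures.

A = (K − N₀)/N₀ = (13800 − 1440)/1440 = 8.5833.
Solve 13800/(1 + 8.5833·e^(−0.321t)) = 13110: 1 + 8.5833·e^(−0.321t) = 1.0526, so e^(−0.321t) = 0.00613183.
−0.321·t = ln(0.00613183) = -5.0943, so t = 5.0943/0.321 = 15.87.

15.9 days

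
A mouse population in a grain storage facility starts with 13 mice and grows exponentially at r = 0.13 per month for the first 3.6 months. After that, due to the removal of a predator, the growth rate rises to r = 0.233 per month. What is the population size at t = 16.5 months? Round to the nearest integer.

Phase 1: N(3.6) = 13·e^(0.13×3.6) = 13·e^0.468 = 20.7584.
Phase 2 runs for 16.5 − 3.6 = 12.9 months at r = 0.233.
N(16.5) = 20.7584·e^(0.233×12.9) = 20.7584·e^3.006 = 419.326.

419 mice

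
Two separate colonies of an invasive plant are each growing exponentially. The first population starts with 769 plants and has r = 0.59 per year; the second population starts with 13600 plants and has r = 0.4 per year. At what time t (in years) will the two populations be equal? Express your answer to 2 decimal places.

15.12 years

Set 769·e^(0.59t) = 13600·e^(0.4t).
e^((0.59 − 0.4)t) = 13600/769 → e^(0.19·t) = 17.685.
0.19·t = ln(17.685) = 2.8727, so t = 2.8727/0.19 = 15.12.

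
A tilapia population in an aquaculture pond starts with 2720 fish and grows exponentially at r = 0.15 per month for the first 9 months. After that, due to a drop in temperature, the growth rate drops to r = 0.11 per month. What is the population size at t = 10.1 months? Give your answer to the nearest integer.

11842 fish

Phase 1: N(9) = 2720·e^(0.15×9) = 2720·e^1.35 = 10492.2.
Phase 2 runs for 10.1 − 9 = 1.1 months at r = 0.11.
N(10.1) = 10492.2·e^(0.11×1.1) = 10492.2·e^0.121 = 11841.8.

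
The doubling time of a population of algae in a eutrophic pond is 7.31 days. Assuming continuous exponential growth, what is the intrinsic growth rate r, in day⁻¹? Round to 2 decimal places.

r = ln(2)/t_d = 0.6931/7.31 = 0.094822.

0.09 per day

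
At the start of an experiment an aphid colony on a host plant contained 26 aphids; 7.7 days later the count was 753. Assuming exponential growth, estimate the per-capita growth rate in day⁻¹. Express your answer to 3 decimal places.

From N(t) = N₀·e^(rt): e^(r·7.7) = 753/26 = 28.962.
r·7.7 = ln(28.962) = 3.366, so r = 3.366/7.7 = 0.43714.

0.437 per day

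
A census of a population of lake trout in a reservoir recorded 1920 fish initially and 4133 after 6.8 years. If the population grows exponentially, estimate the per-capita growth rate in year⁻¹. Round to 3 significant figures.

0.113 per year

From N(t) = N₀·e^(rt): e^(r·6.8) = 4133/1920 = 2.1526.
r·6.8 = ln(2.1526) = 0.76668, so r = 0.76668/6.8 = 0.11275.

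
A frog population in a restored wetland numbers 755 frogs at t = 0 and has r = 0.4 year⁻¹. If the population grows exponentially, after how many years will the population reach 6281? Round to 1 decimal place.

Set N₀·e^(rt) = 6281: e^(0.4·t) = 6281/755 = 8.3192.
0.4·t = ln(8.3192) = 2.1186, so t = 2.1186/0.4 = 5.2964.

5.3 years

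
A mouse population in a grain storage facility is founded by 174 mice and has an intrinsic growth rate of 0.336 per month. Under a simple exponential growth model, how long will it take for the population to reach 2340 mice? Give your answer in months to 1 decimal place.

Set N₀·e^(rt) = 2340: e^(0.336·t) = 2340/174 = 13.448.
0.336·t = ln(13.448) = 2.5989, so t = 2.5989/0.336 = 7.7347.

7.7 months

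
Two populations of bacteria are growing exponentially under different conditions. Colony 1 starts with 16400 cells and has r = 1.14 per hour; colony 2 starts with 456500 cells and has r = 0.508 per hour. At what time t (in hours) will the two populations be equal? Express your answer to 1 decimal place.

Set 16400·e^(1.14t) = 456500·e^(0.508t).
e^((1.14 − 0.508)t) = 456500/16400 → e^(0.632·t) = 27.835.
0.632·t = ln(27.835) = 3.3263, so t = 3.3263/0.632 = 5.2631.

5.3 hours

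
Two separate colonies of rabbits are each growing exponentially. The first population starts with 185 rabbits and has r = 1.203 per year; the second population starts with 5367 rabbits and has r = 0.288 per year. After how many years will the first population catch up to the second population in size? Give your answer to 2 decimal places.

Set 185·e^(1.203t) = 5367·e^(0.288t).
e^((1.203 − 0.288)t) = 5367/185 → e^(0.915·t) = 29.011.
0.915·t = ln(29.011) = 3.3677, so t = 3.3677/0.915 = 3.6805.

3.68 years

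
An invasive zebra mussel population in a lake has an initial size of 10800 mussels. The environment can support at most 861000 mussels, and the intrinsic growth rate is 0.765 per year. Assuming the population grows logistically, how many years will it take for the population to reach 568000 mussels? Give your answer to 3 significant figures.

6.57 years

A = (K − N₀)/N₀ = (861000 − 10800)/10800 = 78.722.
Solve 861000/(1 + 78.722·e^(−0.765t)) = 568000: 1 + 78.722·e^(−0.765t) = 1.5158, so e^(−0.765t) = 0.00655272.
−0.765·t = ln(0.00655272) = -5.0279, so t = 5.0279/0.765 = 6.5724.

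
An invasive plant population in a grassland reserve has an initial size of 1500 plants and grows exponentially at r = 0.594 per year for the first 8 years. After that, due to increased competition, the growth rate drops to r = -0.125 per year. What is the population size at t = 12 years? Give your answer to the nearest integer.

Phase 1: N(8) = 1500·e^(0.594×8) = 1500·e^4.752 = 173724.
Phase 2 runs for 12 − 8 = 4 years at r = -0.125.
N(12) = 173724·e^(-0.125×4) = 173724·e^-0.5 = 105369.

105369 plants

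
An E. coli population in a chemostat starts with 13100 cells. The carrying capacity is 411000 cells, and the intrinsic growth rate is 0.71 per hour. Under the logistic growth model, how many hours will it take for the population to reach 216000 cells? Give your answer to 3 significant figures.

4.95 hours

A = (K − N₀)/N₀ = (411000 − 13100)/13100 = 30.374.
Solve 411000/(1 + 30.374·e^(−0.71t)) = 216000: 1 + 30.374·e^(−0.71t) = 1.9028, so e^(−0.71t) = 0.029722.
−0.71·t = ln(0.029722) = -3.5159, so t = 3.5159/0.71 = 4.9519.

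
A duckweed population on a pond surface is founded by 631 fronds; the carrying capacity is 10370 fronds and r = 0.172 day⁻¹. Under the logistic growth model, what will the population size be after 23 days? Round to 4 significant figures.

A = (K − N₀)/N₀ = (10370 − 631)/631 = 15.434.
N(t) = K/(1 + A·e^(−rt)) = 10370/(1 + 15.434×e^(−0.172×23)).
e^(−3.956) = 0.01914; denominator = 1 + 15.434×0.01914 = 1.2954.
N = 10370/1.2954 = 8005.23.

8005 fronds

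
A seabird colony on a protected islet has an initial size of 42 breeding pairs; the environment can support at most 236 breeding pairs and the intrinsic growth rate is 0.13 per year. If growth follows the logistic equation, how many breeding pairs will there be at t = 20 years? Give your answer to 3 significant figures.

A = (K − N₀)/N₀ = (236 − 42)/42 = 4.619.
N(t) = K/(1 + A·e^(−rt)) = 236/(1 + 4.619×e^(−0.13×20)).
e^(−2.6) = 0.074274; denominator = 1 + 4.619×0.074274 = 1.3431.
N = 236/1.3431 = 175.716.

176 breeding pairs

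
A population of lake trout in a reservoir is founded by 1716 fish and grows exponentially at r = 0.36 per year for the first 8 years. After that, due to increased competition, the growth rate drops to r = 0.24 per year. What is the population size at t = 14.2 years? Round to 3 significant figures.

135000 fish

Phase 1: N(8) = 1716·e^(0.36×8) = 1716·e^2.88 = 30569.3.
Phase 2 runs for 14.2 − 8 = 6.2 years at r = 0.24.
N(14.2) = 30569.3·e^(0.24×6.2) = 30569.3·e^1.488 = 135368.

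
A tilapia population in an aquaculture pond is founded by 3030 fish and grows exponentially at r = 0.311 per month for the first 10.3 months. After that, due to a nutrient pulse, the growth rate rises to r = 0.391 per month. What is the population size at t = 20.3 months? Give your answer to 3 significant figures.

Phase 1: N(10.3) = 3030·e^(0.311×10.3) = 3030·e^3.203 = 74579.3.
Phase 2 runs for 20.3 − 10.3 = 10 months at r = 0.391.
N(20.3) = 74579.3·e^(0.391×10) = 74579.3·e^3.91 = 3.721428×10^6.

3720000 fish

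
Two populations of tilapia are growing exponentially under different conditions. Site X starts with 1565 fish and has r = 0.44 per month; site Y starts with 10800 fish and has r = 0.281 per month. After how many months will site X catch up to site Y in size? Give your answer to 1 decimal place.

12.1 months

Set 1565·e^(0.44t) = 10800·e^(0.281t).
e^((0.44 − 0.281)t) = 10800/1565 → e^(0.159·t) = 6.901.
0.159·t = ln(6.901) = 1.9317, so t = 1.9317/0.159 = 12.149.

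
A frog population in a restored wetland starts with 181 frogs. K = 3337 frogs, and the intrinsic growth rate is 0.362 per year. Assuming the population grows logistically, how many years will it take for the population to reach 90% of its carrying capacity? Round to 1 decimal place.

14.0 years

A = (K − N₀)/N₀ = (3337 − 181)/181 = 17.436.
Solve 3337/(1 + 17.436·e^(−0.362t)) = 3003.3: 1 + 17.436·e^(−0.362t) = 1.1111, so e^(−0.362t) = 0.00637234.
−0.362·t = ln(0.00637234) = -5.0558, so t = 5.0558/0.362 = 13.966.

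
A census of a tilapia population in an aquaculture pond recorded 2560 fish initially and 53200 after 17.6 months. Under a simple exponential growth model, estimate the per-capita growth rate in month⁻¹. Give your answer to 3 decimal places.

From N(t) = N₀·e^(rt): e^(r·17.6) = 53200/2560 = 20.781.
r·17.6 = ln(20.781) = 3.0341, so r = 3.0341/17.6 = 0.17239.

0.172 per month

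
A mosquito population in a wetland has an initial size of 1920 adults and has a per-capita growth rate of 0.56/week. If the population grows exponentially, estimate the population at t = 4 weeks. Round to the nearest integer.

N(t) = N₀·e^(rt) = 1920 × e^(0.56×4) = 1920 × e^2.24.
e^2.24 ≈ 9.3933, so N ≈ 1920 × 9.3933 = 18035.2.

18035 adults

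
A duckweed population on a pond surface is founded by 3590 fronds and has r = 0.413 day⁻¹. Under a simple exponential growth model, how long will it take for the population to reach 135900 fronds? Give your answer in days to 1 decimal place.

8.8 days

Set N₀·e^(rt) = 135900: e^(0.413·t) = 135900/3590 = 37.855.
0.413·t = ln(37.855) = 3.6338, so t = 3.6338/0.413 = 8.7985.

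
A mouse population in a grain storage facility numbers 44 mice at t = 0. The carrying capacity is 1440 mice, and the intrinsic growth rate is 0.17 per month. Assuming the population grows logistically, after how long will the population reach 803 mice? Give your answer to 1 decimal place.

A = (K − N₀)/N₀ = (1440 − 44)/44 = 31.727.
Solve 1440/(1 + 31.727·e^(−0.17t)) = 803: 1 + 31.727·e^(−0.17t) = 1.7933, so e^(−0.17t) = 0.0250029.
−0.17·t = ln(0.0250029) = -3.6888, so t = 3.6888/0.17 = 21.699.

21.7 months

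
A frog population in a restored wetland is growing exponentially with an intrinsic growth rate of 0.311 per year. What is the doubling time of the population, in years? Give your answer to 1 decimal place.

2.2 years

Doubling time t_d = ln(2)/r = 0.6931/0.311 = 2.2288.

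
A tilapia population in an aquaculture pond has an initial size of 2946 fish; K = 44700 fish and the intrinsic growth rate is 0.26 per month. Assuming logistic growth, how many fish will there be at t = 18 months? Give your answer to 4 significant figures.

A = (K − N₀)/N₀ = (44700 − 2946)/2946 = 14.173.
N(t) = K/(1 + A·e^(−rt)) = 44700/(1 + 14.173×e^(−0.26×18)).
e^(−4.68) = 0.009279; denominator = 1 + 14.173×0.009279 = 1.1315.
N = 44700/1.1315 = 39504.6.

39500 fish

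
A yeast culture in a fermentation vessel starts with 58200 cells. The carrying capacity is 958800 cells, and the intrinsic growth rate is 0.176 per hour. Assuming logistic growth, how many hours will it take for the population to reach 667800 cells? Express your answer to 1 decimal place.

A = (K − N₀)/N₀ = (958800 − 58200)/58200 = 15.474.
Solve 958800/(1 + 15.474·e^(−0.176t)) = 667800: 1 + 15.474·e^(−0.176t) = 1.4358, so e^(−0.176t) = 0.0281603.
−0.176·t = ln(0.0281603) = -3.5698, so t = 3.5698/0.176 = 20.283.

20.3 hours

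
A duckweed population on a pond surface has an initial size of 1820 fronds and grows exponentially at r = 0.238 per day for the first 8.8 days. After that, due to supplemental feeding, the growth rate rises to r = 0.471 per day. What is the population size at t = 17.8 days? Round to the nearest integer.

Phase 1: N(8.8) = 1820·e^(0.238×8.8) = 1820·e^2.094 = 14779.4.
Phase 2 runs for 17.8 − 8.8 = 9 days at r = 0.471.
N(17.8) = 14779.4·e^(0.471×9) = 14779.4·e^4.239 = 1.024783×10^6.

1024783 fronds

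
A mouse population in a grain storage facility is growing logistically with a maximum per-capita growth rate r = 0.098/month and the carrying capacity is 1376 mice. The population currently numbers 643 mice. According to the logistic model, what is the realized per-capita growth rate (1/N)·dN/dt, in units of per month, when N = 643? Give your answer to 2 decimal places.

0.05 per month

(1/N)·dN/dt = r(1 − N/K) = 0.098 × (1 − 643/1376).
= 0.098 × 0.5327 = 0.052205.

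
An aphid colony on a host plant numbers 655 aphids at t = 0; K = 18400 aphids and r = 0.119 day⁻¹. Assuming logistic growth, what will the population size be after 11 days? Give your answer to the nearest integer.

A = (K − N₀)/N₀ = (18400 − 655)/655 = 27.092.
N(t) = K/(1 + A·e^(−rt)) = 18400/(1 + 27.092×e^(−0.119×11)).
e^(−1.309) = 0.27009; denominator = 1 + 27.092×0.27009 = 8.3172.
N = 18400/8.3172 = 2212.29.

2212 aphids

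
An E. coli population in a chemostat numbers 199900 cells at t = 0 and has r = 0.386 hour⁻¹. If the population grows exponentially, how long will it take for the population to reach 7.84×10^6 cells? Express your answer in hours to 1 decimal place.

Set N₀·e^(rt) = 7.84×10^6: e^(0.386·t) = 7.84×10^6/199900 = 39.22.
0.386·t = ln(39.22) = 3.6692, so t = 3.6692/0.386 = 9.5056.

9.5 hours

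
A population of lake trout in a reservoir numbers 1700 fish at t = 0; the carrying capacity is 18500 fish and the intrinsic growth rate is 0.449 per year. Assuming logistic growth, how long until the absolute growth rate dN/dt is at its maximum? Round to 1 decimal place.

Logistic growth is fastest at N = K/2 = 9250.
A = (K − N₀)/N₀ = 9.8824. Set K/(1 + A·e^(−rt)) = K/2 → A·e^(−rt) = 1.
e^(−0.449t) = 1/9.8824 = 0.10119, so t = ln(9.8824)/0.449 = 2.2908/0.449 = 5.1019.

5.1 years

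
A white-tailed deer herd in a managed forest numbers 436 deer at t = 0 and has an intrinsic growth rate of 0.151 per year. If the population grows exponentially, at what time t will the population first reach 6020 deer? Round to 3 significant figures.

Set N₀·e^(rt) = 6020: e^(0.151·t) = 6020/436 = 13.807.
0.151·t = ln(13.807) = 2.6252, so t = 2.6252/0.151 = 17.385.

17.4 years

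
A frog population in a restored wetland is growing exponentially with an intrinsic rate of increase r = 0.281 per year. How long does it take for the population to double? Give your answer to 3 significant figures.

2.47 years

Doubling time t_d = ln(2)/r = 0.6931/0.281 = 2.4667.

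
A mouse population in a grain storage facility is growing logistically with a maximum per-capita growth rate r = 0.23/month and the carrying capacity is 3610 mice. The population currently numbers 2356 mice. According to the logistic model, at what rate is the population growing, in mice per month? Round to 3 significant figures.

dN/dt = rN(1 − N/K) = 0.23 × 2356 × (1 − 2356/3610).
1 − 2356/3610 = 0.34737; dN/dt = 0.23 × 2356 × 0.34737 = 188.23.

188 mice per month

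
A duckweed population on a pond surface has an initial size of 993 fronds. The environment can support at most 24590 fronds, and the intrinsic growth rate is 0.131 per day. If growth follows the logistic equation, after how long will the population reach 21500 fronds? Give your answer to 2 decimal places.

A = (K − N₀)/N₀ = (24590 − 993)/993 = 23.763.
Solve 24590/(1 + 23.763·e^(−0.131t)) = 21500: 1 + 23.763·e^(−0.131t) = 1.1437, so e^(−0.131t) = 0.00604801.
−0.131·t = ln(0.00604801) = -5.108, so t = 5.108/0.131 = 38.993.

38.99 days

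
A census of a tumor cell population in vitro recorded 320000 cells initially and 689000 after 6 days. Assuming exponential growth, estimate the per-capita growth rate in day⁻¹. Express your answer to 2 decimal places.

From N(t) = N₀·e^(rt): e^(r·6) = 689000/320000 = 2.1531.
r·6 = ln(2.1531) = 0.76692, so r = 0.76692/6 = 0.12782.

0.13 per day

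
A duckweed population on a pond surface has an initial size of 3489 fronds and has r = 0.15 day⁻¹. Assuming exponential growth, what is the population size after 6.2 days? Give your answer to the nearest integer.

8843 fronds

N(t) = N₀·e^(rt) = 3489 × e^(0.15×6.2) = 3489 × e^0.93.
e^0.93 ≈ 2.5345, so N ≈ 3489 × 2.5345 = 8842.9.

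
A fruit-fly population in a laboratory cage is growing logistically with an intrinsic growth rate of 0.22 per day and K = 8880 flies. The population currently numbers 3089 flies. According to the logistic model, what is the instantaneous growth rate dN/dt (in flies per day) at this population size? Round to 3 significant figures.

443 flies per day

dN/dt = rN(1 − N/K) = 0.22 × 3089 × (1 − 3089/8880).
1 − 3089/8880 = 0.65214; dN/dt = 0.22 × 3089 × 0.65214 = 443.18.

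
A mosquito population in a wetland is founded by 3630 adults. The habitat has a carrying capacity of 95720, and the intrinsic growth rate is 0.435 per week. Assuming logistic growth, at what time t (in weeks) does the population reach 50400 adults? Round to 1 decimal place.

7.7 weeks

A = (K − N₀)/N₀ = (95720 − 3630)/3630 = 25.369.
Solve 95720/(1 + 25.369·e^(−0.435t)) = 50400: 1 + 25.369·e^(−0.435t) = 1.8992, so e^(−0.435t) = 0.0354449.
−0.435·t = ln(0.0354449) = -3.3398, so t = 3.3398/0.435 = 7.6776.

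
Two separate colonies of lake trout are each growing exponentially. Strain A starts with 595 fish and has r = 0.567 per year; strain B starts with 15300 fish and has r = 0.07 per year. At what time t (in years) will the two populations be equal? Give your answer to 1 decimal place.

6.5 years

Set 595·e^(0.567t) = 15300·e^(0.07t).
e^((0.567 − 0.07)t) = 15300/595 → e^(0.497·t) = 25.714.
0.497·t = ln(25.714) = 3.247, so t = 3.247/0.497 = 6.5333.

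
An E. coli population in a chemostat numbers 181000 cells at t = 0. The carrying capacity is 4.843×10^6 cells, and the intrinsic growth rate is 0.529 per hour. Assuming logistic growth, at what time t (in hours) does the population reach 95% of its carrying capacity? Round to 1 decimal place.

11.7 hours

A = (K − N₀)/N₀ = (4.843×10^6 − 181000)/181000 = 25.757.
Solve 4.843×10^6/(1 + 25.757·e^(−0.529t)) = 4.60085×10^6: 1 + 25.757·e^(−0.529t) = 1.0526, so e^(−0.529t) = 0.0020434.
−0.529·t = ln(0.0020434) = -6.1931, so t = 6.1931/0.529 = 11.707.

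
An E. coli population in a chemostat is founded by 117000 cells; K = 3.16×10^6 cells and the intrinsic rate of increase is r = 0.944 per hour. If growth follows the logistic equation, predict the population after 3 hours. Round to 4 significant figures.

1248000 cells

A = (K − N₀)/N₀ = (3.16×10^6 − 117000)/117000 = 26.009.
N(t) = K/(1 + A·e^(−rt)) = 3.16×10^6/(1 + 26.009×e^(−0.944×3)).
e^(−2.832) = 0.058895; denominator = 1 + 26.009×0.058895 = 2.5318.
N = 3.16×10^6/2.5318 = 1.248138×10^6.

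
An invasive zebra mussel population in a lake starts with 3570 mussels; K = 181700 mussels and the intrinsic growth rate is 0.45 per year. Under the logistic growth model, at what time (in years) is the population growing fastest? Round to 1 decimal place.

8.7 years

Logistic growth is fastest at N = K/2 = 90850.
A = (K − N₀)/N₀ = 49.896. Set K/(1 + A·e^(−rt)) = K/2 → A·e^(−rt) = 1.
e^(−0.45t) = 1/49.896 = 0.0200415, so t = ln(49.896)/0.45 = 3.9099/0.45 = 8.6888.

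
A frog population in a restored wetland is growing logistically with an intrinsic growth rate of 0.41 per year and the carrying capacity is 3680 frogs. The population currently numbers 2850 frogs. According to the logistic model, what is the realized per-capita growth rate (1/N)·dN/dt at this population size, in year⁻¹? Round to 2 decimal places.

(1/N)·dN/dt = r(1 − N/K) = 0.41 × (1 − 2850/3680).
= 0.41 × 0.22554 = 0.092473.

0.09 per year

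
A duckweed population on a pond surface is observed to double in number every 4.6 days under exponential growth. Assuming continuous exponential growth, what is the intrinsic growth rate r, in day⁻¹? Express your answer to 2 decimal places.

r = ln(2)/t_d = 0.6931/4.6 = 0.15068.

0.15 per day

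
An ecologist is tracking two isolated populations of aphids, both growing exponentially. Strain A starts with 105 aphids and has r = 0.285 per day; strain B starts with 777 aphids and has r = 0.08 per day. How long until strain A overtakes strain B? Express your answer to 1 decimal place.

Set 105·e^(0.285t) = 777·e^(0.08t).
e^((0.285 − 0.08)t) = 777/105 → e^(0.205·t) = 7.4.
0.205·t = ln(7.4) = 2.0015, so t = 2.0015/0.205 = 9.7633.

9.8 days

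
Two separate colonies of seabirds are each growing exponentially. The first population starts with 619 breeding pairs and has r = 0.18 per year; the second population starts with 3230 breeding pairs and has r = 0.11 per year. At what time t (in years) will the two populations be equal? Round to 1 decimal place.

23.6 years

Set 619·e^(0.18t) = 3230·e^(0.11t).
e^((0.18 − 0.11)t) = 3230/619 → e^(0.07·t) = 5.2181.
0.07·t = ln(5.2181) = 1.6521, so t = 1.6521/0.07 = 23.602.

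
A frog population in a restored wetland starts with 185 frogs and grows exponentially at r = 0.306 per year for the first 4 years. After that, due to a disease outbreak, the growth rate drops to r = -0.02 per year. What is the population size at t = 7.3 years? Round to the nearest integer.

Phase 1: N(4) = 185·e^(0.306×4) = 185·e^1.224 = 629.141.
Phase 2 runs for 7.3 − 4 = 3.3 years at r = -0.02.
N(7.3) = 629.141·e^(-0.02×3.3) = 629.141·e^-0.066 = 588.959.

589 frogs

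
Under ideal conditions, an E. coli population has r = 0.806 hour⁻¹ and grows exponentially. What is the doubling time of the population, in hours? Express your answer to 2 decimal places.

0.86 hours

Doubling time t_d = ln(2)/r = 0.6931/0.806 = 0.85998.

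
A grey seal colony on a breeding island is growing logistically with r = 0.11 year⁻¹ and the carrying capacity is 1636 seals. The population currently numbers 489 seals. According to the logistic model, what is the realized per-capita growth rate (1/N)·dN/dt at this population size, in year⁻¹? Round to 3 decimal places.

0.077 per year

(1/N)·dN/dt = r(1 − N/K) = 0.11 × (1 − 489/1636).
= 0.11 × 0.7011 = 0.077121.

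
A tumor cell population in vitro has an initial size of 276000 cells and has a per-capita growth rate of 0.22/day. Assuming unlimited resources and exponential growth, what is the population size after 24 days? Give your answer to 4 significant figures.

N(t) = N₀·e^(rt) = 276000 × e^(0.22×24) = 276000 × e^5.28.
e^5.28 ≈ 196.37, so N ≈ 276000 × 196.37 = 5.419809×10^7.

54200000 cells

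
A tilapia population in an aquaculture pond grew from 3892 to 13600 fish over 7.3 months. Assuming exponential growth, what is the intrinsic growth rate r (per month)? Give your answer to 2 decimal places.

From N(t) = N₀·e^(rt): e^(r·7.3) = 13600/3892 = 3.4943.
r·7.3 = ln(3.4943) = 1.2511, so r = 1.2511/7.3 = 0.17139.

0.17 per month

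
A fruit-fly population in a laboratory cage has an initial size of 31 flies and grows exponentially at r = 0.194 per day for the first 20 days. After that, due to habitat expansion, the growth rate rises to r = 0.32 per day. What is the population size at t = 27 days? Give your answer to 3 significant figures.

14100 flies

Phase 1: N(20) = 31·e^(0.194×20) = 31·e^3.88 = 1501.15.
Phase 2 runs for 27 − 20 = 7 days at r = 0.32.
N(27) = 1501.15·e^(0.32×7) = 1501.15·e^2.24 = 14100.8.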